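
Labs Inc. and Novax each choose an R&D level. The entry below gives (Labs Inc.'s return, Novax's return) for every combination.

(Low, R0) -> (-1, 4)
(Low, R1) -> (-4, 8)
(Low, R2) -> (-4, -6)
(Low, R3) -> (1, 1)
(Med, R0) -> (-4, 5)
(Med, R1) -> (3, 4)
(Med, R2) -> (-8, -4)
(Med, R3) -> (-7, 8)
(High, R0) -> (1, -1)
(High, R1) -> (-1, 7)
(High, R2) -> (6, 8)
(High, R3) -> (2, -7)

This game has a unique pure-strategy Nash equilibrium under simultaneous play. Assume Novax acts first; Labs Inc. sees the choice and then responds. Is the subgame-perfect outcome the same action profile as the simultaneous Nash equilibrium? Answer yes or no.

Backward induction with Novax moving first.
- R0 → Labs Inc. plays High (best of -1, -4, 1); Novax gets -1.
- R1 → Labs Inc. plays Med (best of -4, 3, -1); Novax gets 4.
- R2 → Labs Inc. plays High (best of -4, -8, 6); Novax gets 8.
- R3 → Labs Inc. plays High (best of 1, -7, 2); Novax gets -7.
Among -1, 4, 8, -7, the best is 8 at R2. Subgame-perfect outcome: (High, R2) with payoffs (6, 8).
Now find the simultaneous Nash equilibrium.
Labs Inc.'s best replies: R0→High; R1→Med; R2→High; R3→High.
Novax's best replies: Low→R1; Med→R3; High→R2.
Only (High, R2) has each player best-responding; Nash payoffs (6, 8).
Sequential outcome (High, R2) coincides with the Nash profile (High, R2).

yes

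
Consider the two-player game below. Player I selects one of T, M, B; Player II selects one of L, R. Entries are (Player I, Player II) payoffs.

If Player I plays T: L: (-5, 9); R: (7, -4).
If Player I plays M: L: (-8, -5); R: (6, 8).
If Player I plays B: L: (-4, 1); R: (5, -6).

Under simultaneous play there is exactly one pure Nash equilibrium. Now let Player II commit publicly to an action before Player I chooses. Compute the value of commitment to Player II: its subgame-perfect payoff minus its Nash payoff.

0

Work backward from Player I's decision.
- L → Player I plays B (best of -5, -8, -4); Player II gets 1.
- R → Player I plays T (best of 7, 6, 5); Player II gets -4.
Player II's induced payoffs are 1, -4, so Player II commits to L. Subgame-perfect outcome: (B, L) with payoffs (-4, 1).
Under simultaneous play:
Player I's best replies: L→B; R→T.
Player II's best replies: T→L; M→R; B→L.
Only (B, L) has each player best-responding; Nash payoffs (-4, 1).
Player II's commitment gain: 1 − 1 = 0.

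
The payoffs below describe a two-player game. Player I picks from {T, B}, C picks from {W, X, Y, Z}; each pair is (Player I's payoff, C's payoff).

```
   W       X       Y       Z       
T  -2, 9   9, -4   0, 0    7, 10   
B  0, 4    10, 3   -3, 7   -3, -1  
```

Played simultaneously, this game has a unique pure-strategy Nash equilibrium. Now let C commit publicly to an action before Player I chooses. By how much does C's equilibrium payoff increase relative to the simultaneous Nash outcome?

0

Solve by backward induction (C leads).
- W → Player I plays B (best of -2, 0); C gets 4.
- X → Player I plays B (best of 9, 10); C gets 3.
- Y → Player I plays T (best of 0, -3); C gets 0.
- Z → Player I plays T (best of 7, -3); C gets 10.
Maximizing over 4, 3, 0, 10, C chooses Z. Subgame-perfect outcome: (T, Z) with payoffs (7, 10).
Under simultaneous play:
Player I's best replies: W→B; X→B; Y→T; Z→T.
C's best replies: T→Z; B→Y.
Only (T, Z) has each player best-responding; Nash payoffs (7, 10).
C's commitment gain: 10 − 10 = 0.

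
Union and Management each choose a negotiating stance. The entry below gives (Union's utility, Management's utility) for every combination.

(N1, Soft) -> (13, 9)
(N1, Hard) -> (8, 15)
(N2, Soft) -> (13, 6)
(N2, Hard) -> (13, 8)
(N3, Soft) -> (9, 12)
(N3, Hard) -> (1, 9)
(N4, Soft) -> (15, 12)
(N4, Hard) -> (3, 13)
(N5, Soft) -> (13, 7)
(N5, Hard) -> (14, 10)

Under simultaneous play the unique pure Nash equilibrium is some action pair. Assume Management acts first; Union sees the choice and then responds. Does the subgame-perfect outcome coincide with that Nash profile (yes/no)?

Work backward from Union's decision.
- Soft → Union plays N4 (best of 13, 13, 9, 15, 13); Management gets 12.
- Hard → Union plays N5 (best of 8, 13, 1, 3, 14); Management gets 10.
Management's induced payoffs are 12, 10, so Management commits to Soft. Subgame-perfect outcome: (N4, Soft) with payoffs (15, 12).
Now find the simultaneous Nash equilibrium.
Union's best replies: Soft→N4; Hard→N5.
Management's best replies: N1→Hard; N2→Hard; N3→Soft; N4→Hard; N5→Hard.
The unique mutual best reply is (N5, Hard), giving (14, 10).
Sequential outcome (N4, Soft) differs from the Nash profile (N5, Hard).

no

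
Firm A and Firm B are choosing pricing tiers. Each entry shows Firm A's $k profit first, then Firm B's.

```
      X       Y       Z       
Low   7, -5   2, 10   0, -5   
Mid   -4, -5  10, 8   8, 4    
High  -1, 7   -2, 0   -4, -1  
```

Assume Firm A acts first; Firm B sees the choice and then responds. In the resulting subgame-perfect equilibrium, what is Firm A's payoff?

Backward induction with Firm A moving first.
- Low → Firm B plays Y (best of -5, 10, -5); Firm A gets 2.
- Mid → Firm B plays Y (best of -5, 8, 4); Firm A gets 10.
- High → Firm B plays X (best of 7, 0, -1); Firm A gets -1.
Firm A's induced payoffs are 2, 10, -1, so Firm A commits to Mid. Subgame-perfect outcome: (Mid, Y) with payoffs (10, 8).

10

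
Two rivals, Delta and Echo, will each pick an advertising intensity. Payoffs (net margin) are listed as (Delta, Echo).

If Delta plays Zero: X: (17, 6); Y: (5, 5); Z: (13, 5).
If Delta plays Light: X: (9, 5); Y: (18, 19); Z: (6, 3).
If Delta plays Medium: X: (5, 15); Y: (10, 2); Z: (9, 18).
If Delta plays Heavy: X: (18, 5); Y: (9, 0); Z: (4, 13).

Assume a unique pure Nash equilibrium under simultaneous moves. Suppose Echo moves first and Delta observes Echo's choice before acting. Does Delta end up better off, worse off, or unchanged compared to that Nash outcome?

unchanged

Solve by backward induction (Echo leads).
- X → Delta plays Heavy (best of 17, 9, 5, 18); Echo gets 5.
- Y → Delta plays Light (best of 5, 18, 10, 9); Echo gets 19.
- Z → Delta plays Zero (best of 13, 6, 9, 4); Echo gets 5.
Among 5, 19, 5, the best is 19 at Y. Subgame-perfect outcome: (Light, Y) with payoffs (18, 19).
Under simultaneous play:
Delta's best replies: X→Heavy; Y→Light; Z→Zero.
Echo's best replies: Zero→X; Light→Y; Medium→Z; Heavy→Z.
The unique mutual best reply is (Light, Y), giving (18, 19).
Delta earns 18 sequentially versus 18 at the Nash outcome: unchanged.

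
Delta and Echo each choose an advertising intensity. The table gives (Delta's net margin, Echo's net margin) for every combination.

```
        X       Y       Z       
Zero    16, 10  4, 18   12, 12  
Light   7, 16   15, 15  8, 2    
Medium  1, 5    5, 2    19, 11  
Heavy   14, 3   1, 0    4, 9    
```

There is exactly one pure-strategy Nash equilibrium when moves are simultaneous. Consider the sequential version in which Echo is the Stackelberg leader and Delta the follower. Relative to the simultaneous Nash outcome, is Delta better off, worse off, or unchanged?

Work backward from Delta's decision.
- X: BR = Zero, leader payoff 10.
- Y: BR = Light, leader payoff 15.
- Z: BR = Medium, leader payoff 11.
Among 10, 15, 11, the best is 15 at Y. Subgame-perfect outcome: (Light, Y) with payoffs (15, 15).
Now find the simultaneous Nash equilibrium.
Delta's best replies: X→Zero; Y→Light; Z→Medium.
Echo's best replies: Zero→Y; Light→X; Medium→Z; Heavy→Z.
Only (Medium, Z) has each player best-responding; Nash payoffs (19, 11).
Delta earns 15 sequentially versus 19 at the Nash outcome: worse off.

worse off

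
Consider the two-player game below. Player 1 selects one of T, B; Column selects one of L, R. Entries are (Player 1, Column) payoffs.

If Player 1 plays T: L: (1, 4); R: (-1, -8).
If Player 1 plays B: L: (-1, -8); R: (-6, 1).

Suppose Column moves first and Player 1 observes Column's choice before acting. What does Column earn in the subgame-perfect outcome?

Backward induction with Column moving first.
- L → Player 1 plays T (best of 1, -1); Column gets 4.
- R → Player 1 plays T (best of -1, -6); Column gets -8.
Among 4, -8, the best is 4 at L. Subgame-perfect outcome: (T, L) with payoffs (1, 4).

4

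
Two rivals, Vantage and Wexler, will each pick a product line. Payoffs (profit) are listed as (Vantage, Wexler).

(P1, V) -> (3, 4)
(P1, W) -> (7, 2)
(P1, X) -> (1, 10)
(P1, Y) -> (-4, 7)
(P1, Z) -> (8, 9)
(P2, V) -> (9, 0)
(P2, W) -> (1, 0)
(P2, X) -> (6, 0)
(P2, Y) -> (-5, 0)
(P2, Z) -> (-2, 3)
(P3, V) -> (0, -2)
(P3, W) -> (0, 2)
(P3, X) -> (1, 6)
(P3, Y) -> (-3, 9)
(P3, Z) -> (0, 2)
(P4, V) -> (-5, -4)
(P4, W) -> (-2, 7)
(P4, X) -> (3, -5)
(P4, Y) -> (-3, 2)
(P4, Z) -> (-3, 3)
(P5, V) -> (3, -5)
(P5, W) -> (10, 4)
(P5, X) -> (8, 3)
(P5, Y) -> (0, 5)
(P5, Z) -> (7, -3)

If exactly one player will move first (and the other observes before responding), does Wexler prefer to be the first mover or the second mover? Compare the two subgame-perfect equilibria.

second

If Vantage leads: Wexler's best replies are P1→X, P2→Z, P3→Y, P4→W, P5→Y; Vantage's induced payoffs 1, -2, -3, -2, 0; outcome (P1, X), payoffs (1, 10).
If Wexler leads: Vantage's best replies are V→P2, W→P5, X→P5, Y→P5, Z→P1; Wexler's induced payoffs 0, 4, 3, 5, 9; outcome (P1, Z), payoffs (8, 9).
Wexler gets 9 moving first and 10 moving second, so Wexler prefers to move second.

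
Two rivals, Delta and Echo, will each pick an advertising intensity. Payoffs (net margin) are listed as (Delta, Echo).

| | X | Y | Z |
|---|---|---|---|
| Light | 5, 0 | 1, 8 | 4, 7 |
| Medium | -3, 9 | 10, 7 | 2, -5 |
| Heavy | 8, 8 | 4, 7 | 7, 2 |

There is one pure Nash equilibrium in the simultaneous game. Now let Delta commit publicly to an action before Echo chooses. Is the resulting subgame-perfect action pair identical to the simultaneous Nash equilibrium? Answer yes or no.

yes

Backward induction with Delta moving first.
- Light → Echo plays Y (best of 0, 8, 7); Delta gets 1.
- Medium → Echo plays X (best of 9, 7, -5); Delta gets -3.
- Heavy → Echo plays X (best of 8, 7, 2); Delta gets 8.
Maximizing over 1, -3, 8, Delta chooses Heavy. Subgame-perfect outcome: (Heavy, X) with payoffs (8, 8).
Under simultaneous play:
Delta's best replies: X→Heavy; Y→Medium; Z→Heavy.
Echo's best replies: Light→Y; Medium→X; Heavy→X.
The unique mutual best reply is (Heavy, X), giving (8, 8).
Sequential outcome (Heavy, X) coincides with the Nash profile (Heavy, X).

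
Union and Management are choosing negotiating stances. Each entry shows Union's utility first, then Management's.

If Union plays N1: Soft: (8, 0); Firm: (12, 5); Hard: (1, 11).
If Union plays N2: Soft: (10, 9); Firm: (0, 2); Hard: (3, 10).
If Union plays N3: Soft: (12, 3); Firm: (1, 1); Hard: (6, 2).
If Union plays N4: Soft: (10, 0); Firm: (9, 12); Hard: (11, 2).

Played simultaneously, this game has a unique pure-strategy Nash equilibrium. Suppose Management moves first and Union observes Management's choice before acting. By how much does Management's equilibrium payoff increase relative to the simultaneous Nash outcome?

2

Solve by backward induction (Management leads).
- Soft: BR = N3, leader payoff 3.
- Firm: BR = N1, leader payoff 5.
- Hard: BR = N4, leader payoff 2.
Among 3, 5, 2, the best is 5 at Firm. Subgame-perfect outcome: (N1, Firm) with payoffs (12, 5).
Now find the simultaneous Nash equilibrium.
Union's best replies: Soft→N3; Firm→N1; Hard→N4.
Management's best replies: N1→Hard; N2→Hard; N3→Soft; N4→Firm.
Only (N3, Soft) has each player best-responding; Nash payoffs (12, 3).
Management's commitment gain: 5 − 3 = 2.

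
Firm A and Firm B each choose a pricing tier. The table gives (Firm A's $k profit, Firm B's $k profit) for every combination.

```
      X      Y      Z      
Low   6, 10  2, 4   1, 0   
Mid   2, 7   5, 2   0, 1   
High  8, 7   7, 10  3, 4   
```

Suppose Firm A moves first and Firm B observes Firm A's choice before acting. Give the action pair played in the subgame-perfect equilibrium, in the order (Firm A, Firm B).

(High, Y)

Backward induction with Firm A moving first.
- Low → Firm B plays X (best of 10, 4, 0); Firm A gets 6.
- Mid → Firm B plays X (best of 7, 2, 1); Firm A gets 2.
- High → Firm B plays Y (best of 7, 10, 4); Firm A gets 7.
Maximizing over 6, 2, 7, Firm A chooses High. Subgame-perfect outcome: (High, Y) with payoffs (7, 10).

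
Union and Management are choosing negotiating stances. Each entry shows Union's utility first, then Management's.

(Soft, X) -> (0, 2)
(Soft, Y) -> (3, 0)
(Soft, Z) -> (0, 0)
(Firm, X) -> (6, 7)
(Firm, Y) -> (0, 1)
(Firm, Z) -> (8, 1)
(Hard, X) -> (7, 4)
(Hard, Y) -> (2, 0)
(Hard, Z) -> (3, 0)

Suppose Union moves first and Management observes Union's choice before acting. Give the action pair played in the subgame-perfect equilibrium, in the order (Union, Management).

Work backward from Management's decision.
- Soft: Management compares 2, 0, 0 and picks X; Union would get 0.
- Firm: Management compares 7, 1, 1 and picks X; Union would get 6.
- Hard: Management compares 4, 0, 0 and picks X; Union would get 7.
Maximizing over 0, 6, 7, Union chooses Hard. Subgame-perfect outcome: (Hard, X) with payoffs (7, 4).

(Hard, X)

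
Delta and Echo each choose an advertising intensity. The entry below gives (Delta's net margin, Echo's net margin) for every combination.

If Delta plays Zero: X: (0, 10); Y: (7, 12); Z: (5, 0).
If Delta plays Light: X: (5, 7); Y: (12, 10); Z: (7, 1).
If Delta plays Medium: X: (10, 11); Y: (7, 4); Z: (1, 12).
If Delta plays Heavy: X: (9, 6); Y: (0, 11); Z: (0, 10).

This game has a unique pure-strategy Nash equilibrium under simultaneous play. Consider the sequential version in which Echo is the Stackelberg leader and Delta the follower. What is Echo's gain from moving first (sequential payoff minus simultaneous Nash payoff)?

Backward induction with Echo moving first.
- X: BR = Medium, leader payoff 11.
- Y: BR = Light, leader payoff 10.
- Z: BR = Light, leader payoff 1.
Echo's induced payoffs are 11, 10, 1, so Echo commits to X. Subgame-perfect outcome: (Medium, X) with payoffs (10, 11).
Under simultaneous play:
Delta's best replies: X→Medium; Y→Light; Z→Light.
Echo's best replies: Zero→Y; Light→Y; Medium→Z; Heavy→Y.
Only (Light, Y) has each player best-responding; Nash payoffs (12, 10).
Echo's commitment gain: 11 − 10 = 1.

1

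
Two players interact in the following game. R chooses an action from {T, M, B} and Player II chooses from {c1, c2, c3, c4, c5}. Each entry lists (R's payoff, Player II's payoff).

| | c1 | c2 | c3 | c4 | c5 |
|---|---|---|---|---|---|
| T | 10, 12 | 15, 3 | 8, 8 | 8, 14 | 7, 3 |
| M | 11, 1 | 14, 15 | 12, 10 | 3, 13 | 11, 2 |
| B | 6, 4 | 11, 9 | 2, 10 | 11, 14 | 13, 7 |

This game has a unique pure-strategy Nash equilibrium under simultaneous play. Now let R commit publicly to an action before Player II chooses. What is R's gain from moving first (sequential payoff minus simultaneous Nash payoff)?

3

Backward induction with R moving first.
- T: Player II compares 12, 3, 8, 14, 3 and picks c4; R would get 8.
- M: Player II compares 1, 15, 10, 13, 2 and picks c2; R would get 14.
- B: Player II compares 4, 9, 10, 14, 7 and picks c4; R would get 11.
R's induced payoffs are 8, 14, 11, so R commits to M. Subgame-perfect outcome: (M, c2) with payoffs (14, 15).
For the simultaneous game, intersect best replies.
R's best replies: c1→M; c2→T; c3→M; c4→B; c5→B.
Player II's best replies: T→c4; M→c2; B→c4.
Only (B, c4) has each player best-responding; Nash payoffs (11, 14).
R's commitment gain: 14 − 11 = 3.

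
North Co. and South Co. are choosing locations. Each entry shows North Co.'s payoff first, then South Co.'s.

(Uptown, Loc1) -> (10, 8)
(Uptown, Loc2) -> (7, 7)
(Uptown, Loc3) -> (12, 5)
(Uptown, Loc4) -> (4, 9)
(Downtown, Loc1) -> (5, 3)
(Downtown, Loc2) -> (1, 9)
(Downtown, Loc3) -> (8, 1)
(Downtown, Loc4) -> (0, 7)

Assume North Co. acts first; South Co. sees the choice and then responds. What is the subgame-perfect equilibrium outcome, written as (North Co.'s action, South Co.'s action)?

(Uptown, Loc4)

Work backward from South Co.'s decision.
- Uptown → South Co. plays Loc4 (best of 8, 7, 5, 9); North Co. gets 4.
- Downtown → South Co. plays Loc2 (best of 3, 9, 1, 7); North Co. gets 1.
North Co.'s induced payoffs are 4, 1, so North Co. commits to Uptown. Subgame-perfect outcome: (Uptown, Loc4) with payoffs (4, 9).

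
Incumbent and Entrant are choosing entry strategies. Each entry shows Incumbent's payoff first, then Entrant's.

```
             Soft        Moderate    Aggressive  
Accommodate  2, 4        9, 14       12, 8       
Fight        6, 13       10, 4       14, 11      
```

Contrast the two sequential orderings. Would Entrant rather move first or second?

If Incumbent leads: Entrant's best replies are Accommodate→Moderate, Fight→Soft; Incumbent's induced payoffs 9, 6; outcome (Accommodate, Moderate), payoffs (9, 14).
If Entrant leads: Incumbent's best replies are Soft→Fight, Moderate→Fight, Aggressive→Fight; Entrant's induced payoffs 13, 4, 11; outcome (Fight, Soft), payoffs (6, 13).
Entrant gets 13 moving first and 14 moving second, so Entrant prefers to move second.

second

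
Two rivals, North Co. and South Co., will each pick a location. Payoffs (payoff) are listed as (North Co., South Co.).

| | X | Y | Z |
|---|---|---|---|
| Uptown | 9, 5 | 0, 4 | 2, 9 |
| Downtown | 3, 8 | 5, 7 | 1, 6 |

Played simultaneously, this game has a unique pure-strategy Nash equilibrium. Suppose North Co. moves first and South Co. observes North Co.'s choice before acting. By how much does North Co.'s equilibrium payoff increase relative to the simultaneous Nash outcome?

Backward induction with North Co. moving first.
- Uptown: South Co. compares 5, 4, 9 and picks Z; North Co. would get 2.
- Downtown: South Co. compares 8, 7, 6 and picks X; North Co. would get 3.
Among 2, 3, the best is 3 at Downtown. Subgame-perfect outcome: (Downtown, X) with payoffs (3, 8).
Under simultaneous play:
North Co.'s best replies: X→Uptown; Y→Downtown; Z→Uptown.
South Co.'s best replies: Uptown→Z; Downtown→X.
Only (Uptown, Z) has each player best-responding; Nash payoffs (2, 9).
North Co.'s commitment gain: 3 − 2 = 1.

1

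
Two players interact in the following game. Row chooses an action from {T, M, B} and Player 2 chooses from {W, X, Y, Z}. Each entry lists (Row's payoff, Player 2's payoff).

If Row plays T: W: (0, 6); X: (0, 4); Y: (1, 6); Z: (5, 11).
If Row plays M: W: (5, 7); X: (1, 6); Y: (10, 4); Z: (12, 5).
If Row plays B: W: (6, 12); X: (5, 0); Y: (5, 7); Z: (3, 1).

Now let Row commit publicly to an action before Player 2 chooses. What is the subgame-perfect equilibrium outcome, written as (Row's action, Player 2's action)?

Backward induction with Row moving first.
- T → Player 2 plays Z (best of 6, 4, 6, 11); Row gets 5.
- M → Player 2 plays W (best of 7, 6, 4, 5); Row gets 5.
- B → Player 2 plays W (best of 12, 0, 7, 1); Row gets 6.
Row's induced payoffs are 5, 5, 6, so Row commits to B. Subgame-perfect outcome: (B, W) with payoffs (6, 12).

(B, W)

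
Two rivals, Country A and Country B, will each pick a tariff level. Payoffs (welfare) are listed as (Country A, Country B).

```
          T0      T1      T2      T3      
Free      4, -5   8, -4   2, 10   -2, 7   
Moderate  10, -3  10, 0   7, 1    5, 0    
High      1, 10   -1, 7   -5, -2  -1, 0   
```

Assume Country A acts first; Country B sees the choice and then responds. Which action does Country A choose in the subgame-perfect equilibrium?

Work backward from Country B's decision.
- Free: Country B compares -5, -4, 10, 7 and picks T2; Country A would get 2.
- Moderate: Country B compares -3, 0, 1, 0 and picks T2; Country A would get 7.
- High: Country B compares 10, 7, -2, 0 and picks T0; Country A would get 1.
Among 2, 7, 1, the best is 7 at Moderate. Subgame-perfect outcome: (Moderate, T2) with payoffs (7, 1).

Moderate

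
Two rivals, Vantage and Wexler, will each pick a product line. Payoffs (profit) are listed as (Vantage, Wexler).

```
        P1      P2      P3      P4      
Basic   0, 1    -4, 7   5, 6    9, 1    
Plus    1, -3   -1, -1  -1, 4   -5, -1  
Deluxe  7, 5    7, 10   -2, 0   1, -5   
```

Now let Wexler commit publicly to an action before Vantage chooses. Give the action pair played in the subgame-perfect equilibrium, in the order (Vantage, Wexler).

Backward induction with Wexler moving first.
- P1: BR = Deluxe, leader payoff 5.
- P2: BR = Deluxe, leader payoff 10.
- P3: BR = Basic, leader payoff 6.
- P4: BR = Basic, leader payoff 1.
Wexler's induced payoffs are 5, 10, 6, 1, so Wexler commits to P2. Subgame-perfect outcome: (Deluxe, P2) with payoffs (7, 10).

(Deluxe, P2)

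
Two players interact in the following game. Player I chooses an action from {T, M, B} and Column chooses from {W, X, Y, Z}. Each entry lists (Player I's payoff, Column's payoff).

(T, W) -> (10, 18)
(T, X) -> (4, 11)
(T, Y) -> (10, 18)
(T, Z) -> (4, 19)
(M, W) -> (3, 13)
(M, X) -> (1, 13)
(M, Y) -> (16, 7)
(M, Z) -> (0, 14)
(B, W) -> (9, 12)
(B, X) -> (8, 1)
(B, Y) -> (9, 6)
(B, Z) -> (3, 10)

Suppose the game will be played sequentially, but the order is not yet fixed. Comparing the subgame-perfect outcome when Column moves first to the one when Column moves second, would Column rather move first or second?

first

If Player I leads: Column's best replies are T→Z, M→Z, B→W; Player I's induced payoffs 4, 0, 9; outcome (B, W), payoffs (9, 12).
If Column leads: Player I's best replies are W→T, X→B, Y→M, Z→T; Column's induced payoffs 18, 1, 7, 19; outcome (T, Z), payoffs (4, 19).
Column gets 19 moving first and 12 moving second, so Column prefers to move first.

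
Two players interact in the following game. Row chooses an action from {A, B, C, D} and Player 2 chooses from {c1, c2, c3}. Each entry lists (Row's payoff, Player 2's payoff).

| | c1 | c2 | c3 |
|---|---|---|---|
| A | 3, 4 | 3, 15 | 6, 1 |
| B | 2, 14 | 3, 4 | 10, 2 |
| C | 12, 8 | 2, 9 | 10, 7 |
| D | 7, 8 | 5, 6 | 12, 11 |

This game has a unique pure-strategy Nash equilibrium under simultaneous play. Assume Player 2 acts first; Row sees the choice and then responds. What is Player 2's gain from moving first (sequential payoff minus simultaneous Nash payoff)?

0

Solve by backward induction (Player 2 leads).
- c1 → Row plays C (best of 3, 2, 12, 7); Player 2 gets 8.
- c2 → Row plays D (best of 3, 3, 2, 5); Player 2 gets 6.
- c3 → Row plays D (best of 6, 10, 10, 12); Player 2 gets 11.
Player 2's induced payoffs are 8, 6, 11, so Player 2 commits to c3. Subgame-perfect outcome: (D, c3) with payoffs (12, 11).
For the simultaneous game, intersect best replies.
Row's best replies: c1→C; c2→D; c3→D.
Player 2's best replies: A→c2; B→c1; C→c2; D→c3.
The unique mutual best reply is (D, c3), giving (12, 11).
Player 2's commitment gain: 11 − 11 = 0.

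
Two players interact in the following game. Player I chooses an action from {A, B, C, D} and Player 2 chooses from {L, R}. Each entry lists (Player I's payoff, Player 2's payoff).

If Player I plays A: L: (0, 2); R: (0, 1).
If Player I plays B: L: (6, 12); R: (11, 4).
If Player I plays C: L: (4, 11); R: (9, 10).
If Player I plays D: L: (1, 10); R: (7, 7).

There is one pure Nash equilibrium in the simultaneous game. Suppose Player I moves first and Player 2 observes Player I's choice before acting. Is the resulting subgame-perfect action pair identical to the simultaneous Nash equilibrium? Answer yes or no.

yes

Player 2 best-responds to each possible Player I move:
- A: Player 2 compares 2, 1 and picks L; Player I would get 0.
- B: Player 2 compares 12, 4 and picks L; Player I would get 6.
- C: Player 2 compares 11, 10 and picks L; Player I would get 4.
- D: Player 2 compares 10, 7 and picks L; Player I would get 1.
Among 0, 6, 4, 1, the best is 6 at B. Subgame-perfect outcome: (B, L) with payoffs (6, 12).
For the simultaneous game, intersect best replies.
Player I's best replies: L→B; R→B.
Player 2's best replies: A→L; B→L; C→L; D→L.
Only (B, L) has each player best-responding; Nash payoffs (6, 12).
Sequential outcome (B, L) coincides with the Nash profile (B, L).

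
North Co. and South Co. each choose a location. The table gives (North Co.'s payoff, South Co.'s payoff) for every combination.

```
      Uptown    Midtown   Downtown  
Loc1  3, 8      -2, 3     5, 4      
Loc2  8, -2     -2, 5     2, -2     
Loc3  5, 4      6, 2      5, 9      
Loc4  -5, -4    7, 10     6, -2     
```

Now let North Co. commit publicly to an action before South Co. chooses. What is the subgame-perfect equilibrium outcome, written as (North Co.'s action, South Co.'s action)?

South Co. best-responds to each possible North Co. move:
- Loc1: BR = Uptown, leader payoff 3.
- Loc2: BR = Midtown, leader payoff -2.
- Loc3: BR = Downtown, leader payoff 5.
- Loc4: BR = Midtown, leader payoff 7.
Maximizing over 3, -2, 5, 7, North Co. chooses Loc4. Subgame-perfect outcome: (Loc4, Midtown) with payoffs (7, 10).

(Loc4, Midtown)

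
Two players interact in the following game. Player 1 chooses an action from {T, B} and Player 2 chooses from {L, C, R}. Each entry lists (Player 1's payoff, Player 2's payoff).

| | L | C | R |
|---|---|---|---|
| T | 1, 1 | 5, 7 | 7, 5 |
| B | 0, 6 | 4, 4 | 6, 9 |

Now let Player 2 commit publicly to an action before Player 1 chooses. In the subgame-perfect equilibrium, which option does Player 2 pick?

C

Player 1 best-responds to each possible Player 2 move:
- L: BR = T, leader payoff 1.
- C: BR = T, leader payoff 7.
- R: BR = T, leader payoff 5.
Player 2's induced payoffs are 1, 7, 5, so Player 2 commits to C. Subgame-perfect outcome: (T, C) with payoffs (5, 7).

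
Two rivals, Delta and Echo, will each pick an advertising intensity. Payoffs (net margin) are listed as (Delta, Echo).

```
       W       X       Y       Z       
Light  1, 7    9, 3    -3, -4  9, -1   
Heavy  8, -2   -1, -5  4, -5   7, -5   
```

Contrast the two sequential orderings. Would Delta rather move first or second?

If Delta leads: Echo's best replies are Light→W, Heavy→W; Delta's induced payoffs 1, 8; outcome (Heavy, W), payoffs (8, -2).
If Echo leads: Delta's best replies are W→Heavy, X→Light, Y→Heavy, Z→Light; Echo's induced payoffs -2, 3, -5, -1; outcome (Light, X), payoffs (9, 3).
Delta gets 8 moving first and 9 moving second, so Delta prefers to move second.

second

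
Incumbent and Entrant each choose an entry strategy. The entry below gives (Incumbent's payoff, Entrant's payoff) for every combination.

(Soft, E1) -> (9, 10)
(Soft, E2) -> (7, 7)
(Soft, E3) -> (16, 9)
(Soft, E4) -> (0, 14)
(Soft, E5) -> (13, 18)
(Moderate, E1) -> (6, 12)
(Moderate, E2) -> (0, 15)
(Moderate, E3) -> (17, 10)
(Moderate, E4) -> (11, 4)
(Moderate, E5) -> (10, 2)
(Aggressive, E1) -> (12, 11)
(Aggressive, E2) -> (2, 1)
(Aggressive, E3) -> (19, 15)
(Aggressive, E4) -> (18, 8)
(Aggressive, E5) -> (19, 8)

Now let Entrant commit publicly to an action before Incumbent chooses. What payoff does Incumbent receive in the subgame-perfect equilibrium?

19

Solve by backward induction (Entrant leads).
- E1: Incumbent compares 9, 6, 12 and picks Aggressive; Entrant would get 11.
- E2: Incumbent compares 7, 0, 2 and picks Soft; Entrant would get 7.
- E3: Incumbent compares 16, 17, 19 and picks Aggressive; Entrant would get 15.
- E4: Incumbent compares 0, 11, 18 and picks Aggressive; Entrant would get 8.
- E5: Incumbent compares 13, 10, 19 and picks Aggressive; Entrant would get 8.
Maximizing over 11, 7, 15, 8, 8, Entrant chooses E3. Subgame-perfect outcome: (Aggressive, E3) with payoffs (19, 15).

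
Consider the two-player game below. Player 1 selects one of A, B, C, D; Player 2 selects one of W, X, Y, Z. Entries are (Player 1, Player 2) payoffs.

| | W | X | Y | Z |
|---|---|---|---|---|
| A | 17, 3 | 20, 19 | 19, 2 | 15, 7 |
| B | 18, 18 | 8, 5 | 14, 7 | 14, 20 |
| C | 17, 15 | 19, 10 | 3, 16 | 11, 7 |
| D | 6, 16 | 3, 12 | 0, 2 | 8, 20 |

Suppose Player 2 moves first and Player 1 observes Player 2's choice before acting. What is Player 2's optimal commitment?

X

Backward induction with Player 2 moving first.
- W: BR = B, leader payoff 18.
- X: BR = A, leader payoff 19.
- Y: BR = A, leader payoff 2.
- Z: BR = A, leader payoff 7.
Among 18, 19, 2, 7, the best is 19 at X. Subgame-perfect outcome: (A, X) with payoffs (20, 19).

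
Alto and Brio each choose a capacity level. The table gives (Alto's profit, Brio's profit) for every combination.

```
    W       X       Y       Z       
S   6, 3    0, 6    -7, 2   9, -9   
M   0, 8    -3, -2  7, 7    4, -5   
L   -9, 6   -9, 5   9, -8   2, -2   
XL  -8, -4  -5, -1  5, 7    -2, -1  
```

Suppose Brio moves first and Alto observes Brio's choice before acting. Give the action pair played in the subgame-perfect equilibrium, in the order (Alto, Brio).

(S, X)

Work backward from Alto's decision.
- W: Alto compares 6, 0, -9, -8 and picks S; Brio would get 3.
- X: Alto compares 0, -3, -9, -5 and picks S; Brio would get 6.
- Y: Alto compares -7, 7, 9, 5 and picks L; Brio would get -8.
- Z: Alto compares 9, 4, 2, -2 and picks S; Brio would get -9.
Maximizing over 3, 6, -8, -9, Brio chooses X. Subgame-perfect outcome: (S, X) with payoffs (0, 6).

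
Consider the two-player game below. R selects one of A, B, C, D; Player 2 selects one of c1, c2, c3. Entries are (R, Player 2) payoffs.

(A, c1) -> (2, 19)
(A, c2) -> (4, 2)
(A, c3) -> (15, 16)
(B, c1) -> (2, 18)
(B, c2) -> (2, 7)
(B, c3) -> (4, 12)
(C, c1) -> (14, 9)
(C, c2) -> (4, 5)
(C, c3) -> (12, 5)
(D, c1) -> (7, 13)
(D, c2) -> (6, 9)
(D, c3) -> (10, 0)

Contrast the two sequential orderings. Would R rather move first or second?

If R leads: Player 2's best replies are A→c1, B→c1, C→c1, D→c1; R's induced payoffs 2, 2, 14, 7; outcome (C, c1), payoffs (14, 9).
If Player 2 leads: R's best replies are c1→C, c2→D, c3→A; Player 2's induced payoffs 9, 9, 16; outcome (A, c3), payoffs (15, 16).
R gets 14 moving first and 15 moving second, so R prefers to move second.

second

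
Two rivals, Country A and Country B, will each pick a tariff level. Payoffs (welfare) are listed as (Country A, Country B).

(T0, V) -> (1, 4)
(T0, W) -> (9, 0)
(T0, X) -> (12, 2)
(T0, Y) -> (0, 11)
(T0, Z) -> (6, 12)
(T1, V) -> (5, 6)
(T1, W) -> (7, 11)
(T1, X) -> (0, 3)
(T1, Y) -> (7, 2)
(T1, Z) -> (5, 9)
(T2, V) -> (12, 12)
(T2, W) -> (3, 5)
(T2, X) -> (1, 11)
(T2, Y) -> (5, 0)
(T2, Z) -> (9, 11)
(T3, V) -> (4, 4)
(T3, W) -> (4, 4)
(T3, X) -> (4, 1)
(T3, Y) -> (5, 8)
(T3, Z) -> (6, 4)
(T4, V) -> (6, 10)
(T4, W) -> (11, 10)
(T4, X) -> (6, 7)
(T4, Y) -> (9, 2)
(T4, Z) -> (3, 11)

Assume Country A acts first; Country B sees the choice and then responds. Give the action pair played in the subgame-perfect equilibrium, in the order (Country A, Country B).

Backward induction with Country A moving first.
- T0: Country B compares 4, 0, 2, 11, 12 and picks Z; Country A would get 6.
- T1: Country B compares 6, 11, 3, 2, 9 and picks W; Country A would get 7.
- T2: Country B compares 12, 5, 11, 0, 11 and picks V; Country A would get 12.
- T3: Country B compares 4, 4, 1, 8, 4 and picks Y; Country A would get 5.
- T4: Country B compares 10, 10, 7, 2, 11 and picks Z; Country A would get 3.
Maximizing over 6, 7, 12, 5, 3, Country A chooses T2. Subgame-perfect outcome: (T2, V) with payoffs (12, 12).

(T2, V)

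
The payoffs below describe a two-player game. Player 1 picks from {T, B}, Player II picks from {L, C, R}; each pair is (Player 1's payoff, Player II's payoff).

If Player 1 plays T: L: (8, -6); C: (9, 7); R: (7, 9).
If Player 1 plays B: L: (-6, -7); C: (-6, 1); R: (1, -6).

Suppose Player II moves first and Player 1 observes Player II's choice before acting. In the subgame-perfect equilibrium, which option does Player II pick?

Work backward from Player 1's decision.
- L: Player 1 compares 8, -6 and picks T; Player II would get -6.
- C: Player 1 compares 9, -6 and picks T; Player II would get 7.
- R: Player 1 compares 7, 1 and picks T; Player II would get 9.
Player II's induced payoffs are -6, 7, 9, so Player II commits to R. Subgame-perfect outcome: (T, R) with payoffs (7, 9).

R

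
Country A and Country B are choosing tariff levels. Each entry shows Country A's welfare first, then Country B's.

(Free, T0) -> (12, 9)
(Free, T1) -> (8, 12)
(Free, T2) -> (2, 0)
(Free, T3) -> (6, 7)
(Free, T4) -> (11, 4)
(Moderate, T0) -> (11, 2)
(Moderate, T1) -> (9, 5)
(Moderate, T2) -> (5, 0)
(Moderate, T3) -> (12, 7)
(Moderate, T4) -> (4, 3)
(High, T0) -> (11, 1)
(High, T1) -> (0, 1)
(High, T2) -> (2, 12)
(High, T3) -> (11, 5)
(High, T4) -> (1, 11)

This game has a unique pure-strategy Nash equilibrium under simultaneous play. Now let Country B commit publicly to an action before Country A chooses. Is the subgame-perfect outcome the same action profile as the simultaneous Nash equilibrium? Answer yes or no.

no

Work backward from Country A's decision.
- T0: Country A compares 12, 11, 11 and picks Free; Country B would get 9.
- T1: Country A compares 8, 9, 0 and picks Moderate; Country B would get 5.
- T2: Country A compares 2, 5, 2 and picks Moderate; Country B would get 0.
- T3: Country A compares 6, 12, 11 and picks Moderate; Country B would get 7.
- T4: Country A compares 11, 4, 1 and picks Free; Country B would get 4.
Among 9, 5, 0, 7, 4, the best is 9 at T0. Subgame-perfect outcome: (Free, T0) with payoffs (12, 9).
Now find the simultaneous Nash equilibrium.
Country A's best replies: T0→Free; T1→Moderate; T2→Moderate; T3→Moderate; T4→Free.
Country B's best replies: Free→T1; Moderate→T3; High→T2.
Only (Moderate, T3) has each player best-responding; Nash payoffs (12, 7).
Sequential outcome (Free, T0) differs from the Nash profile (Moderate, T3).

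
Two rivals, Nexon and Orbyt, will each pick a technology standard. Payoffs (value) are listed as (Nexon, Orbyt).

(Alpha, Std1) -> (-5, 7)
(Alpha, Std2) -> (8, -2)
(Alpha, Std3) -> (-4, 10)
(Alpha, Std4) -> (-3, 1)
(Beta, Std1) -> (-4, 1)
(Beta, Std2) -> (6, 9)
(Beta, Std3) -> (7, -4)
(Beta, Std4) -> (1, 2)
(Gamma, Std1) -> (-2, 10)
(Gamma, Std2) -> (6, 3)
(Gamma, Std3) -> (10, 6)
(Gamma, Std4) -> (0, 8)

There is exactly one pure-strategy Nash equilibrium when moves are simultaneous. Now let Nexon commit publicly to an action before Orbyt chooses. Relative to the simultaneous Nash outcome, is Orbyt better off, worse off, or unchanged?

worse off

Orbyt best-responds to each possible Nexon move:
- Alpha: BR = Std3, leader payoff -4.
- Beta: BR = Std2, leader payoff 6.
- Gamma: BR = Std1, leader payoff -2.
Among -4, 6, -2, the best is 6 at Beta. Subgame-perfect outcome: (Beta, Std2) with payoffs (6, 9).
For the simultaneous game, intersect best replies.
Nexon's best replies: Std1→Gamma; Std2→Alpha; Std3→Gamma; Std4→Beta.
Orbyt's best replies: Alpha→Std3; Beta→Std2; Gamma→Std1.
Only (Gamma, Std1) has each player best-responding; Nash payoffs (-2, 10).
Orbyt earns 9 sequentially versus 10 at the Nash outcome: worse off.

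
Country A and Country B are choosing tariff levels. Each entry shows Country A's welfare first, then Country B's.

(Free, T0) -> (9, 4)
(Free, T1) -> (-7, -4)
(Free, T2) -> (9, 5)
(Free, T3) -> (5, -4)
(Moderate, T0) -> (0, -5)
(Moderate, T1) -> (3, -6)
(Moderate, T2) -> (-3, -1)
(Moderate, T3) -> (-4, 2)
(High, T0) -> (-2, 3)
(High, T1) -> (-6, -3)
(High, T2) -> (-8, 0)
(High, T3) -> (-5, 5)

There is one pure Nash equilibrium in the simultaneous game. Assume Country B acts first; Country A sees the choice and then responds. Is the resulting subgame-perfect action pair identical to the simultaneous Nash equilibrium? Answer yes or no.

Backward induction with Country B moving first.
- T0: Country A compares 9, 0, -2 and picks Free; Country B would get 4.
- T1: Country A compares -7, 3, -6 and picks Moderate; Country B would get -6.
- T2: Country A compares 9, -3, -8 and picks Free; Country B would get 5.
- T3: Country A compares 5, -4, -5 and picks Free; Country B would get -4.
Maximizing over 4, -6, 5, -4, Country B chooses T2. Subgame-perfect outcome: (Free, T2) with payoffs (9, 5).
Now find the simultaneous Nash equilibrium.
Country A's best replies: T0→Free; T1→Moderate; T2→Free; T3→Free.
Country B's best replies: Free→T2; Moderate→T3; High→T3.
The unique mutual best reply is (Free, T2), giving (9, 5).
Sequential outcome (Free, T2) coincides with the Nash profile (Free, T2).

yes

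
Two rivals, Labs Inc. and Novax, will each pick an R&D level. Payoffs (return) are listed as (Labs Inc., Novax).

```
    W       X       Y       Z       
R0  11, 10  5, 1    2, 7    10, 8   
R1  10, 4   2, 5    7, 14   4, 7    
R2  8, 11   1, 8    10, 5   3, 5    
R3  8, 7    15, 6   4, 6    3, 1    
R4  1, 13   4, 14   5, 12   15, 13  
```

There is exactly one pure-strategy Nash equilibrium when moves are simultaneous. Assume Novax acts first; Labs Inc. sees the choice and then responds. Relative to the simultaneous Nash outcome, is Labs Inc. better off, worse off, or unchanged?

Labs Inc. best-responds to each possible Novax move:
- W: Labs Inc. compares 11, 10, 8, 8, 1 and picks R0; Novax would get 10.
- X: Labs Inc. compares 5, 2, 1, 15, 4 and picks R3; Novax would get 6.
- Y: Labs Inc. compares 2, 7, 10, 4, 5 and picks R2; Novax would get 5.
- Z: Labs Inc. compares 10, 4, 3, 3, 15 and picks R4; Novax would get 13.
Novax's induced payoffs are 10, 6, 5, 13, so Novax commits to Z. Subgame-perfect outcome: (R4, Z) with payoffs (15, 13).
Now find the simultaneous Nash equilibrium.
Labs Inc.'s best replies: W→R0; X→R3; Y→R2; Z→R4.
Novax's best replies: R0→W; R1→Y; R2→W; R3→W; R4→X.
Only (R0, W) has each player best-responding; Nash payoffs (11, 10).
Labs Inc. earns 15 sequentially versus 11 at the Nash outcome: better off.

better off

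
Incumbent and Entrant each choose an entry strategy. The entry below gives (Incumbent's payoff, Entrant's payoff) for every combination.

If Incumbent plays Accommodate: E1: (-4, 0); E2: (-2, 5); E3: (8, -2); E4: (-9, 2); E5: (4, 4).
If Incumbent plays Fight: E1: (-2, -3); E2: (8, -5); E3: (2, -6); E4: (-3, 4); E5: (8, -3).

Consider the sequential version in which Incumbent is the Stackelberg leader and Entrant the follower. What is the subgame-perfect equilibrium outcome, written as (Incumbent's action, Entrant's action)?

(Accommodate, E2)

Entrant best-responds to each possible Incumbent move:
- Accommodate → Entrant plays E2 (best of 0, 5, -2, 2, 4); Incumbent gets -2.
- Fight → Entrant plays E4 (best of -3, -5, -6, 4, -3); Incumbent gets -3.
Among -2, -3, the best is -2 at Accommodate. Subgame-perfect outcome: (Accommodate, E2) with payoffs (-2, 5).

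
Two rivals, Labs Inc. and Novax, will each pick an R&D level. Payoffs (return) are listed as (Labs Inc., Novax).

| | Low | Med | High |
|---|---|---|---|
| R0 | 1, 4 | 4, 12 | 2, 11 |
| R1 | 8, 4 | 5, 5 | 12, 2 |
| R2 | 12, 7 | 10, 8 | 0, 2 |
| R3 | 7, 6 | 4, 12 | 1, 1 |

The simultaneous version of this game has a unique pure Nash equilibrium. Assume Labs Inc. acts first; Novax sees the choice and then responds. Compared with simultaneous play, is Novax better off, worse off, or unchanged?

unchanged

Backward induction with Labs Inc. moving first.
- R0 → Novax plays Med (best of 4, 12, 11); Labs Inc. gets 4.
- R1 → Novax plays Med (best of 4, 5, 2); Labs Inc. gets 5.
- R2 → Novax plays Med (best of 7, 8, 2); Labs Inc. gets 10.
- R3 → Novax plays Med (best of 6, 12, 1); Labs Inc. gets 4.
Maximizing over 4, 5, 10, 4, Labs Inc. chooses R2. Subgame-perfect outcome: (R2, Med) with payoffs (10, 8).
For the simultaneous game, intersect best replies.
Labs Inc.'s best replies: Low→R2; Med→R2; High→R1.
Novax's best replies: R0→Med; R1→Med; R2→Med; R3→Med.
Only (R2, Med) has each player best-responding; Nash payoffs (10, 8).
Novax earns 8 sequentially versus 8 at the Nash outcome: unchanged.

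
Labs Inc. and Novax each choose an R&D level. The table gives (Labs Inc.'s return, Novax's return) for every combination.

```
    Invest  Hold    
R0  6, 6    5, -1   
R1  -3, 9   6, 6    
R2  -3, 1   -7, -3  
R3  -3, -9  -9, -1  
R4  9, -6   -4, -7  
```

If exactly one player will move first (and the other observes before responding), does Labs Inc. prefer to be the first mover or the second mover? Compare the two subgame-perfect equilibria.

If Labs Inc. leads: Novax's best replies are R0→Invest, R1→Invest, R2→Invest, R3→Hold, R4→Invest; Labs Inc.'s induced payoffs 6, -3, -3, -9, 9; outcome (R4, Invest), payoffs (9, -6).
If Novax leads: Labs Inc.'s best replies are Invest→R4, Hold→R1; Novax's induced payoffs -6, 6; outcome (R1, Hold), payoffs (6, 6).
Labs Inc. gets 9 moving first and 6 moving second, so Labs Inc. prefers to move first.

first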